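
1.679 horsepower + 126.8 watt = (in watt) 1379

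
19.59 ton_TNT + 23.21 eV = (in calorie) 1.959e+10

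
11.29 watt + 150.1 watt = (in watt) 161.4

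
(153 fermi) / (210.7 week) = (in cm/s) 1.201e-19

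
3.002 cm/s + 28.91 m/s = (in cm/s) 2894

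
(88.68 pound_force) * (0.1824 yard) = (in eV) 4.106e+20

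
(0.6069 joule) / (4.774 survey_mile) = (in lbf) 1.776e-05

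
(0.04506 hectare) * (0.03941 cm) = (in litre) 177.6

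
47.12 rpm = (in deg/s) 282.7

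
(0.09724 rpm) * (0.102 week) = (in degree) 3.599e+04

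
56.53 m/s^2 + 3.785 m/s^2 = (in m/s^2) 60.31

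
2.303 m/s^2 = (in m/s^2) 2.303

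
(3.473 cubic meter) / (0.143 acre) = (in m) 0.006001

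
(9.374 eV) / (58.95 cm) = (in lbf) 5.728e-19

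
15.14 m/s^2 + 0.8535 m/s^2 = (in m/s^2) 15.99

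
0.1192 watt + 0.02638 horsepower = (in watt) 19.79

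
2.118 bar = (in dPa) 2.118e+06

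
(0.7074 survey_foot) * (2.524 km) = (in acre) 0.1345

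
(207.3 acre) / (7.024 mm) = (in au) 0.0007984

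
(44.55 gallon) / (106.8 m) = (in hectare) 1.579e-07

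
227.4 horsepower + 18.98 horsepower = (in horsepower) 246.4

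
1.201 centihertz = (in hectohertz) 0.0001201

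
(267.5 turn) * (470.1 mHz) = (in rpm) 7545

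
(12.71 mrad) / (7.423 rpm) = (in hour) 4.542e-06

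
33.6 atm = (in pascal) 3.405e+06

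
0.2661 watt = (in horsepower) 0.0003568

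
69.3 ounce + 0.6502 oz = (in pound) 4.372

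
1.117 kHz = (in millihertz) 1.117e+06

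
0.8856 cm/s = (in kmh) 0.03188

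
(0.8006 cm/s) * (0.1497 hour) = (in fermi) 4.315e+15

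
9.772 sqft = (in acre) 0.0002243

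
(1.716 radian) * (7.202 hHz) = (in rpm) 1.18e+04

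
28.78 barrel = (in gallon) 1209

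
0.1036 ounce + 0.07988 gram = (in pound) 0.006651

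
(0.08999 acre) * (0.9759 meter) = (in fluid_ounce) 1.202e+07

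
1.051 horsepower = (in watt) 783.7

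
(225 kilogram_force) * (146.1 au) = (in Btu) 4.571e+13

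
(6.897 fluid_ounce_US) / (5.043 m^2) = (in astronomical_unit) 2.704e-16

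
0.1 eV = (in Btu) 1.519e-23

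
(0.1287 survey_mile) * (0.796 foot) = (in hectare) 0.005025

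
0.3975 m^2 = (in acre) 9.822e-05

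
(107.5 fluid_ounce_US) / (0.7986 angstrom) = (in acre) 9837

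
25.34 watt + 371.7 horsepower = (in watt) 2.772e+05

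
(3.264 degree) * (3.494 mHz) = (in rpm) 0.001901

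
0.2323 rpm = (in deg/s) 1.394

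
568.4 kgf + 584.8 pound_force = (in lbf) 1838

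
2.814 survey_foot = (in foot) 2.814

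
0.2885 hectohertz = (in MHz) 2.885e-05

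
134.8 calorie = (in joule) 564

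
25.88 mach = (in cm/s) 8.812e+05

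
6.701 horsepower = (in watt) 4997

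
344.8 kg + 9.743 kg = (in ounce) 1.251e+04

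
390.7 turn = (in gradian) 1.563e+05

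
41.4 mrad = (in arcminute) 142.3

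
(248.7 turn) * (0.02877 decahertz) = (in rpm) 4293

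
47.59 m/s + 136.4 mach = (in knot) 9.037e+04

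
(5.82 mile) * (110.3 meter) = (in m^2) 1.033e+06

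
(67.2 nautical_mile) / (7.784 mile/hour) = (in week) 0.05914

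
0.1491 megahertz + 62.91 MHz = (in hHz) 6.306e+05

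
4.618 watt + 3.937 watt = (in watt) 8.555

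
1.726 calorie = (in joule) 7.222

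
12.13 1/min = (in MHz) 2.022e-07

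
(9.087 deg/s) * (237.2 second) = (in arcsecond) 7.76e+06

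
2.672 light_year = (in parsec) 0.8192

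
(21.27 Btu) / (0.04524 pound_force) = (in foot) 3.659e+05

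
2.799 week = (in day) 19.59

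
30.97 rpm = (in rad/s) 3.243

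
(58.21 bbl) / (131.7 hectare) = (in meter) 7.027e-06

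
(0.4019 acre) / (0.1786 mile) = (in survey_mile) 0.003516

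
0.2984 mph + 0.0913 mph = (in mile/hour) 0.3897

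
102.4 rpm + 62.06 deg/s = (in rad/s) 11.81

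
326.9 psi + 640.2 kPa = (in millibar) 2.894e+04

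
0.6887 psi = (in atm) 0.04686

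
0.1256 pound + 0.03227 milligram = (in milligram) 5.697e+04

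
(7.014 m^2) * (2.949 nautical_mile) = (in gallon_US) 1.012e+07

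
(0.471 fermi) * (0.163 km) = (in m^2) 7.677e-14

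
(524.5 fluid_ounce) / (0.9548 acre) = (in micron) 4.014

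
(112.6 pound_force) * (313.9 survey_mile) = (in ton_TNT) 0.06047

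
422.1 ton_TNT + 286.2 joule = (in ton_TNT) 422.1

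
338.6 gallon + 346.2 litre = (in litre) 1628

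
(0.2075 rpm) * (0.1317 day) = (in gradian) 1.574e+04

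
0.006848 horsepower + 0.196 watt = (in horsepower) 0.007111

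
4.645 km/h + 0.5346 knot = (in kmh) 5.635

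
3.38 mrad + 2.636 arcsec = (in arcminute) 11.66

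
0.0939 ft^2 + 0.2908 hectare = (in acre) 0.7186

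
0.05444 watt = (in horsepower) 7.301e-05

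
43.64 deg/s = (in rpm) 7.273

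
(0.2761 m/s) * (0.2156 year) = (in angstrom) 1.877e+16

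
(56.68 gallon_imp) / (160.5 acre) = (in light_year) 4.193e-23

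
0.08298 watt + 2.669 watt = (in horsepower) 0.00369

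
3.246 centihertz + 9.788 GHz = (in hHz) 9.788e+07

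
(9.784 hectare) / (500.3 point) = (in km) 554.4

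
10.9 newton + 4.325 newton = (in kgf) 1.553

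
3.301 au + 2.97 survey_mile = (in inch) 1.944e+13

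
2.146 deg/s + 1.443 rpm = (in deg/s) 10.8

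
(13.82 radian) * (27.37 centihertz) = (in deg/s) 216.7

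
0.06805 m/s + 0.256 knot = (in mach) 0.0005866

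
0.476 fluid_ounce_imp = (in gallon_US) 0.003573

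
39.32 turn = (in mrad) 2.471e+05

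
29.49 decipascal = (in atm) 2.91e-05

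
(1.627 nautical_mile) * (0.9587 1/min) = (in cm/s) 4815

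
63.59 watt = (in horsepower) 0.08528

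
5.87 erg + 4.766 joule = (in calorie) 1.139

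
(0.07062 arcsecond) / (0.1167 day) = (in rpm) 3.243e-10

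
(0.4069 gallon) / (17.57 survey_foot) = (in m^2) 0.0002876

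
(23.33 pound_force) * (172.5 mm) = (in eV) 1.117e+20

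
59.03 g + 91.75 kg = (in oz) 3238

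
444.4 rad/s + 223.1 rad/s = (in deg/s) 3.824e+04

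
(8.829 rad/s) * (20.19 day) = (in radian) 1.54e+07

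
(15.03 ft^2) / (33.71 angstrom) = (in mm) 4.142e+11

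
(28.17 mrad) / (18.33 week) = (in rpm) 2.427e-08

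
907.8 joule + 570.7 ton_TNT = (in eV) 1.49e+31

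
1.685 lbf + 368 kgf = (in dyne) 3.616e+08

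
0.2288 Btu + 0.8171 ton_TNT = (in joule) 3.419e+09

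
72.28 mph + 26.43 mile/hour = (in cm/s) 4413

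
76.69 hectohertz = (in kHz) 7.669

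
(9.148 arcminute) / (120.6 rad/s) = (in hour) 6.129e-09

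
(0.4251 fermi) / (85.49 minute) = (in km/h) 2.984e-19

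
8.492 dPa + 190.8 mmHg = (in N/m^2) 2.544e+04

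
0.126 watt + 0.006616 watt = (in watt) 0.1326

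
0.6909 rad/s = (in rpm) 6.598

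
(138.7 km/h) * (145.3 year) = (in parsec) 5.721e-06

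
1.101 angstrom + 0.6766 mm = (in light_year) 7.152e-20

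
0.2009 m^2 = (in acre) 4.964e-05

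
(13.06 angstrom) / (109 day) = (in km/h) 4.992e-16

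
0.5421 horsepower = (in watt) 404.2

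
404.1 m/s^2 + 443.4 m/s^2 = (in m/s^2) 847.5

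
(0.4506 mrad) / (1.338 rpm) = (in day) 3.722e-08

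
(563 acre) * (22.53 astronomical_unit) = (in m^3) 7.679e+18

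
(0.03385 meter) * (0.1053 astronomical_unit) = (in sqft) 5.74e+09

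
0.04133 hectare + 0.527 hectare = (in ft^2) 6.117e+04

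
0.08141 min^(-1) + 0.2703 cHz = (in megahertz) 4.06e-09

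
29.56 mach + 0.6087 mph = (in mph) 2.252e+04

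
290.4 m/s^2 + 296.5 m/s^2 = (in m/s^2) 586.9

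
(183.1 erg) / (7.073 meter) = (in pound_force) 5.82e-07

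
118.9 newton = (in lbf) 26.73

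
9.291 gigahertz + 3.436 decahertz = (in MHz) 9291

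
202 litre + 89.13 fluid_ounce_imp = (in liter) 204.5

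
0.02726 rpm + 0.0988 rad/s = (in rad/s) 0.1017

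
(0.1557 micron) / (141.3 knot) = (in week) 3.542e-15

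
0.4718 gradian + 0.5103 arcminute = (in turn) 0.001203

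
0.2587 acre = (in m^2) 1047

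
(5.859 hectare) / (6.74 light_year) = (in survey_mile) 5.709e-16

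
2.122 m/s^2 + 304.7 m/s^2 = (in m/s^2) 306.8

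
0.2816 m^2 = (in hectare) 2.816e-05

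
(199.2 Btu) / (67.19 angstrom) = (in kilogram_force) 3.19e+12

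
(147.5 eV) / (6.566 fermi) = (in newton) 0.003599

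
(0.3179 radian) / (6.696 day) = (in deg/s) 3.148e-05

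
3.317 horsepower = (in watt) 2473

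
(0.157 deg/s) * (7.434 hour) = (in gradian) 4669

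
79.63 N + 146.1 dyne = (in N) 79.63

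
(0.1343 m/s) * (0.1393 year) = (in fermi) 5.9e+20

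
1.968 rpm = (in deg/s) 11.81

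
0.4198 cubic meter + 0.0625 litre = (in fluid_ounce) 1.42e+04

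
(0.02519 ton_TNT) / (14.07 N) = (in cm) 7.491e+08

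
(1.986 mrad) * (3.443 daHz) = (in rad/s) 0.06838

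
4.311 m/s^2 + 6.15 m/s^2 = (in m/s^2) 10.46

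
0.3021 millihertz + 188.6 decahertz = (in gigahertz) 1.886e-06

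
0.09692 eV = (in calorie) 3.711e-21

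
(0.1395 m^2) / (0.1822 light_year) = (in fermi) 0.08093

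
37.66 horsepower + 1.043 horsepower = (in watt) 2.886e+04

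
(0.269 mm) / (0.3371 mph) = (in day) 2.066e-08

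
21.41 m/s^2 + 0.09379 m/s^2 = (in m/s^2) 21.5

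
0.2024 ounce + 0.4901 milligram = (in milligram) 5738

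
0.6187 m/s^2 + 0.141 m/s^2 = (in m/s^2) 0.7597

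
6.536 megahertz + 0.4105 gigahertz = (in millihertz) 4.17e+11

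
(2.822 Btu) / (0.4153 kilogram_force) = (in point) 2.072e+06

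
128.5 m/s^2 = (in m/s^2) 128.5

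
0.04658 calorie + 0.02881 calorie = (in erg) 3.154e+06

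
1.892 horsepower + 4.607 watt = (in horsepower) 1.898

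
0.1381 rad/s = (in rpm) 1.319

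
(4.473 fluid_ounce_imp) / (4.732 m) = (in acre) 6.637e-09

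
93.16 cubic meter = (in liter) 9.316e+04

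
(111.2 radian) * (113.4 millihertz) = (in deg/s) 722.5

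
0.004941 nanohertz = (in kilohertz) 4.941e-15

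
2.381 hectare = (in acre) 5.884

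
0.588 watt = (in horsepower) 0.0007885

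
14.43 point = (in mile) 3.163e-06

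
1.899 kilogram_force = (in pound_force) 4.187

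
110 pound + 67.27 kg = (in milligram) 1.172e+08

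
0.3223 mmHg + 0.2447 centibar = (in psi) 0.04172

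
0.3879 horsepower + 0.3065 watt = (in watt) 289.6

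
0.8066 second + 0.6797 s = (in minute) 0.02477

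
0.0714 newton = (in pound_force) 0.01605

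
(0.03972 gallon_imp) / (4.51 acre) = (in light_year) 1.046e-24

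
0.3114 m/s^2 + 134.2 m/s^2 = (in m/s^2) 134.5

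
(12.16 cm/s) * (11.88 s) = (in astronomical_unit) 9.657e-12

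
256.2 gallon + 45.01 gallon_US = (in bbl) 7.172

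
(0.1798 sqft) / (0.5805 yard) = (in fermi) 3.147e+13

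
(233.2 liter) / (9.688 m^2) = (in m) 0.02407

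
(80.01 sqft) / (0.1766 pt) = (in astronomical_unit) 7.975e-07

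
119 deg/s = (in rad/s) 2.077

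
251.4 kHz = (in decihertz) 2.514e+06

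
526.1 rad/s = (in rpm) 5024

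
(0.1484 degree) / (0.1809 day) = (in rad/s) 1.657e-07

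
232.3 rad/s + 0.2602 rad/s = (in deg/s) 1.332e+04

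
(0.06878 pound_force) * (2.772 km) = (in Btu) 0.8038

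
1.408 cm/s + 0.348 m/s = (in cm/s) 36.21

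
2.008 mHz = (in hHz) 2.008e-05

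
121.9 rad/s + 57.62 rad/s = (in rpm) 1714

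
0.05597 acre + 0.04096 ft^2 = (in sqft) 2438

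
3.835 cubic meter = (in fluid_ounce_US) 1.297e+05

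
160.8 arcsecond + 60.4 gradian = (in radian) 0.9495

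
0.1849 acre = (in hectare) 0.07483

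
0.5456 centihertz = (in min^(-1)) 0.3274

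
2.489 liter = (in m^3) 0.002489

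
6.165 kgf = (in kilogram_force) 6.165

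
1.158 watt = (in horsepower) 0.001553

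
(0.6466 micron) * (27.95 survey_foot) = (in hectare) 5.508e-10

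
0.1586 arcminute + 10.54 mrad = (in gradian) 0.6739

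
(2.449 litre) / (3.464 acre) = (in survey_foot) 5.732e-07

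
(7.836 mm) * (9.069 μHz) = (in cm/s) 7.106e-06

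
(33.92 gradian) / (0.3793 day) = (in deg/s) 0.0009315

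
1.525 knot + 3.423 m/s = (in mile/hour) 9.412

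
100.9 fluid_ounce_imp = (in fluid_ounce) 96.94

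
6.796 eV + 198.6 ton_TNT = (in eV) 5.186e+30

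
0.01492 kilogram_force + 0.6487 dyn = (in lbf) 0.03289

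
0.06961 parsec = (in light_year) 0.227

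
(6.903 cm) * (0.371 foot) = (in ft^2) 0.08402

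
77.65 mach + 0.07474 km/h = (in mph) 5.914e+04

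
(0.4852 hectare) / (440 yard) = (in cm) 1206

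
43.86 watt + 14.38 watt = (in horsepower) 0.0781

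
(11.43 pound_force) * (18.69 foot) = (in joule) 289.6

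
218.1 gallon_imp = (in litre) 991.5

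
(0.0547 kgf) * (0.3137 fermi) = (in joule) 1.683e-16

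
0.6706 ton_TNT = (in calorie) 6.706e+08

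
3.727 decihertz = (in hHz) 0.003727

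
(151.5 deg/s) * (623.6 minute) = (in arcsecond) 2.041e+10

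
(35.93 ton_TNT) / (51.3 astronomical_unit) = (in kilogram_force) 0.001997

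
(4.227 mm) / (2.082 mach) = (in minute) 9.938e-08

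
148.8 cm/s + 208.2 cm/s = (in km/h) 12.85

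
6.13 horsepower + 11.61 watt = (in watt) 4583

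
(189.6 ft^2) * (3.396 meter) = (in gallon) 1.58e+04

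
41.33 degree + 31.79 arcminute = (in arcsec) 1.507e+05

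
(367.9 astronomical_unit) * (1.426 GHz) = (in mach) 2.305e+20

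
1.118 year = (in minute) 5.876e+05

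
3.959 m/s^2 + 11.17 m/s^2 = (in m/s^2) 15.13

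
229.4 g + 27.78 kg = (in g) 2.801e+04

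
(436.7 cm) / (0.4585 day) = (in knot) 0.0002143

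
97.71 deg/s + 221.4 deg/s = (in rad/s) 5.57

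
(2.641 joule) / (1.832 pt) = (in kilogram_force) 416.7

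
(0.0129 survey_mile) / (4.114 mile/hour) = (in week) 1.866e-05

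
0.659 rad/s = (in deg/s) 37.76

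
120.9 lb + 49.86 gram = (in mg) 5.489e+07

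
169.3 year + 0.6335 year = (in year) 169.9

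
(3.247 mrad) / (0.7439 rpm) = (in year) 1.322e-09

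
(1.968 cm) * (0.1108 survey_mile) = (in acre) 0.0008672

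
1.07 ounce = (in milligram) 3.033e+04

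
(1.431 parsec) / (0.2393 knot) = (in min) 5.978e+15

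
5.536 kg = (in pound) 12.2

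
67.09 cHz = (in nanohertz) 6.709e+08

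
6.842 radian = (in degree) 392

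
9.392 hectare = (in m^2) 9.392e+04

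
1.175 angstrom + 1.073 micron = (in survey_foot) 3.521e-06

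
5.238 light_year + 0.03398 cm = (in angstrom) 4.956e+26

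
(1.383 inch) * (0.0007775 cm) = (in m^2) 2.731e-07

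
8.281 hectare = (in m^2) 8.281e+04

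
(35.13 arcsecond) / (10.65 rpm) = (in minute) 2.545e-06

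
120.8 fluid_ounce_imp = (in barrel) 0.02159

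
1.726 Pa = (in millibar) 0.01726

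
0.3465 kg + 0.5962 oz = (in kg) 0.3634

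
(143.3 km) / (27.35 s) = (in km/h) 1.886e+04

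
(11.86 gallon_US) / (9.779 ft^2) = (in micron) 4.942e+04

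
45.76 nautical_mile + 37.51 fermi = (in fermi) 8.475e+19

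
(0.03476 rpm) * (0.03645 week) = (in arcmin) 2.759e+05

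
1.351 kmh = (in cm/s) 37.53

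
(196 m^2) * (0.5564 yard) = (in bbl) 627.2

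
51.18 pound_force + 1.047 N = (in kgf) 23.32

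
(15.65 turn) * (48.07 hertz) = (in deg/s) 2.708e+05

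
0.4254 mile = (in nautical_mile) 0.3697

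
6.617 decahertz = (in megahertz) 6.617e-05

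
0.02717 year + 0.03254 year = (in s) 1.883e+06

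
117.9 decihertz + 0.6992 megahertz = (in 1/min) 4.195e+07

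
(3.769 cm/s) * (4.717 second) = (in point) 504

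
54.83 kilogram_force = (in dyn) 5.377e+07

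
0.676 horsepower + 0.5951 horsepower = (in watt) 947.9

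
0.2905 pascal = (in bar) 2.905e-06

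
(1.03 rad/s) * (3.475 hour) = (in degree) 7.383e+05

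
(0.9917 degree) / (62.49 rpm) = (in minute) 4.408e-05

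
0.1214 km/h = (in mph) 0.07543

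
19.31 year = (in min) 1.015e+07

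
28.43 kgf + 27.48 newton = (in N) 306.3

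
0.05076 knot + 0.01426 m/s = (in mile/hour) 0.09031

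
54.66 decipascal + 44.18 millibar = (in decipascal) 4.423e+04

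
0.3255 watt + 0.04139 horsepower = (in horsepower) 0.04183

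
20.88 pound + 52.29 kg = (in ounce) 2179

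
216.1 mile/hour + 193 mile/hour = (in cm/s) 1.829e+04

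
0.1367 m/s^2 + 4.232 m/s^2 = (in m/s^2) 4.369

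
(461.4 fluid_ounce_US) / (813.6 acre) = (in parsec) 1.343e-25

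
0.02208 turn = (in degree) 7.949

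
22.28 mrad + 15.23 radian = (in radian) 15.25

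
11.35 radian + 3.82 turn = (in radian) 35.35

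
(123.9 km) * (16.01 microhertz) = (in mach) 0.005826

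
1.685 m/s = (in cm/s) 168.5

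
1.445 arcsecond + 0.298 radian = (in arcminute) 1024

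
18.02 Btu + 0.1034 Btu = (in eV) 1.193e+23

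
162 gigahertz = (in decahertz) 1.62e+10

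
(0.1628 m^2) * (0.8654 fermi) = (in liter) 1.409e-13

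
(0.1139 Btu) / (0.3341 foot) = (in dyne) 1.18e+08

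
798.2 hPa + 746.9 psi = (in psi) 758.5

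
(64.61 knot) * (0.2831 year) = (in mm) 2.967e+11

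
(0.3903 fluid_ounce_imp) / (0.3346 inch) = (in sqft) 0.01405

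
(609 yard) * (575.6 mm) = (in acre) 0.07921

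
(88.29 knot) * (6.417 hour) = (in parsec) 3.4e-11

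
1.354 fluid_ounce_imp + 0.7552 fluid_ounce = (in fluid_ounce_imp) 2.14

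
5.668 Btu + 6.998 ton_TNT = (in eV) 1.827e+29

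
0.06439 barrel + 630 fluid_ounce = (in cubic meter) 0.02887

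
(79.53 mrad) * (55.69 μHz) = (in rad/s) 4.429e-06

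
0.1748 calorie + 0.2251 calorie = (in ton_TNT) 3.999e-10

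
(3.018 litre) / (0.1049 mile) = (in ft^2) 0.0001924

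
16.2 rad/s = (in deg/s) 928.2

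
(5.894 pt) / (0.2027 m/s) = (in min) 0.000171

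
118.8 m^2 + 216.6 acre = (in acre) 216.6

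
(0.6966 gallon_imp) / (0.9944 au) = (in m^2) 2.129e-14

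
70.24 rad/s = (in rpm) 670.7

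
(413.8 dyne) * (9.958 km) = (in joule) 41.21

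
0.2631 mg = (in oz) 9.281e-06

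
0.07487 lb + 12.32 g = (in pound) 0.102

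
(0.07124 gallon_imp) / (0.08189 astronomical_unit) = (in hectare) 2.644e-18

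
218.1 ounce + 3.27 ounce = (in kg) 6.276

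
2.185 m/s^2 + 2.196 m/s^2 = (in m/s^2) 4.381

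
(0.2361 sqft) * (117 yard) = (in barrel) 14.76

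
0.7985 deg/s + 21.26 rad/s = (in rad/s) 21.27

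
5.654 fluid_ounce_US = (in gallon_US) 0.04417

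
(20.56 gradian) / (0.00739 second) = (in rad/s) 43.7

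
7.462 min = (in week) 0.0007403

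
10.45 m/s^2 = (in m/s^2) 10.45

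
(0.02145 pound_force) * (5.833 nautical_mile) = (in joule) 1031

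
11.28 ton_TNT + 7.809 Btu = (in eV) 2.946e+29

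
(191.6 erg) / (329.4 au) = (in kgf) 3.965e-20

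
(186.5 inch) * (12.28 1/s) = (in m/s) 58.17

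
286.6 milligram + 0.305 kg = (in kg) 0.3053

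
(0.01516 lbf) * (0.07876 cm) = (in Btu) 5.034e-08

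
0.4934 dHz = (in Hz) 0.04934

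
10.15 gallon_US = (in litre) 38.42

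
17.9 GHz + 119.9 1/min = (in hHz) 1.79e+08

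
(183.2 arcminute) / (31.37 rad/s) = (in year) 5.387e-11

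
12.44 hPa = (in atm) 0.01228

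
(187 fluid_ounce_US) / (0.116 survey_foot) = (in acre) 3.865e-05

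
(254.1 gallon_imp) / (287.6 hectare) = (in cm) 4.017e-05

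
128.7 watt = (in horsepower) 0.1726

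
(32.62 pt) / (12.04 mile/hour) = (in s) 0.002138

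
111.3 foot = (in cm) 3392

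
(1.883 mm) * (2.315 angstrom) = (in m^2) 4.359e-13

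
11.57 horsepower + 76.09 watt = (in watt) 8704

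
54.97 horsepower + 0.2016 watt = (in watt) 4.099e+04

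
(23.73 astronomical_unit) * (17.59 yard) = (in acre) 1.411e+10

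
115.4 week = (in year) 2.213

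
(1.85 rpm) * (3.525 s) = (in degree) 39.13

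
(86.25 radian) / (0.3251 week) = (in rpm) 0.004189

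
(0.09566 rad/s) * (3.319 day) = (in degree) 1.572e+06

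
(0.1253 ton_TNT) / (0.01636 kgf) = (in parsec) 1.059e-07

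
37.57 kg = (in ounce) 1325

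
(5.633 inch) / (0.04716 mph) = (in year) 2.152e-07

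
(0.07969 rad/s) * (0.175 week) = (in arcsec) 1.74e+09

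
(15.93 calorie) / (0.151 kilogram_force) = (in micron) 4.501e+07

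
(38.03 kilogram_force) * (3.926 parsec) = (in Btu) 4.282e+16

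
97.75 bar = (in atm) 96.47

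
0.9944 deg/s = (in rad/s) 0.01736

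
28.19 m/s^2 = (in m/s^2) 28.19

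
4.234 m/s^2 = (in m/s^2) 4.234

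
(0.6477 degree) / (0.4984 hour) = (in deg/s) 0.000361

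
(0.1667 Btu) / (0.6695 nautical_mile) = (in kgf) 0.01446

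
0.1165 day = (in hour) 2.796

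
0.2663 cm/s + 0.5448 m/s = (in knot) 1.064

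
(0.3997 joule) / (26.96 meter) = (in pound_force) 0.003333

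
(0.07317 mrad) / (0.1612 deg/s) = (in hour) 7.224e-06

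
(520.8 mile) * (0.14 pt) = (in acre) 0.01023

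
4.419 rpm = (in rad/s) 0.4628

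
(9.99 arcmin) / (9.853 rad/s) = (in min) 4.916e-06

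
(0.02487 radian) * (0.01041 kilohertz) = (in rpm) 2.472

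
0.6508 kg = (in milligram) 6.508e+05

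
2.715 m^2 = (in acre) 0.0006709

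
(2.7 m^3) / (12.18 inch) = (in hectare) 0.0008727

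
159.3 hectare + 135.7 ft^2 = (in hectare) 159.3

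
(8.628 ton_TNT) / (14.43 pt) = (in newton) 7.091e+12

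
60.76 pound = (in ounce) 972.2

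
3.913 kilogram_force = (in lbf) 8.627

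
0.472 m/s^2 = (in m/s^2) 0.472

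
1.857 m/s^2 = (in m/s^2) 1.857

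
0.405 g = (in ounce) 0.01429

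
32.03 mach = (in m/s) 1.091e+04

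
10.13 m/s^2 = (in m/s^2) 10.13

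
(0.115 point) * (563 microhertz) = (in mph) 5.109e-08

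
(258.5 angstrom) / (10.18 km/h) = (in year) 2.899e-16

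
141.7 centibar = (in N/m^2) 1.417e+05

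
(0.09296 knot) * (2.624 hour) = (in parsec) 1.464e-14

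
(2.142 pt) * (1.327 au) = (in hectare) 1.5e+04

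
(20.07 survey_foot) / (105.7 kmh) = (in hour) 5.787e-05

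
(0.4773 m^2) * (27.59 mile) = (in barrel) 1.333e+05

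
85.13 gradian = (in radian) 1.337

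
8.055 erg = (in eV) 5.028e+12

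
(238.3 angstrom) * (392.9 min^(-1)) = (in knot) 3.033e-07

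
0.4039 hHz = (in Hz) 40.39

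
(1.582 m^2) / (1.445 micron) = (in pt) 3.103e+09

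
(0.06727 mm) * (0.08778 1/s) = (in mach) 1.734e-08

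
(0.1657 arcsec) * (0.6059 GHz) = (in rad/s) 486.7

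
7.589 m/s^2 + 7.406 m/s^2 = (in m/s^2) 15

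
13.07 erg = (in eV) 8.158e+12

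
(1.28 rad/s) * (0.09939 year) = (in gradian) 2.554e+08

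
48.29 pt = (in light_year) 1.801e-18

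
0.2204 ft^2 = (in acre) 5.06e-06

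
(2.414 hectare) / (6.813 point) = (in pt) 2.847e+10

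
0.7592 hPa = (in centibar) 0.07592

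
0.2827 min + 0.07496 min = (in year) 6.805e-07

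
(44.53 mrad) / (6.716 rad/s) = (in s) 0.00663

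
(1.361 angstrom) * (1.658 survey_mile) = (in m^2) 3.632e-07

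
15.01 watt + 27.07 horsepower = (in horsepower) 27.09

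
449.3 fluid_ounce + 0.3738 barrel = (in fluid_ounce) 2459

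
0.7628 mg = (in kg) 7.628e-07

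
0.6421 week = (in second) 3.883e+05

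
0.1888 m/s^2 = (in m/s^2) 0.1888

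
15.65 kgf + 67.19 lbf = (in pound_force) 101.7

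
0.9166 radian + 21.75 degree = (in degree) 74.27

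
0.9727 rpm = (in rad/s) 0.1019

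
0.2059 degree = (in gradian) 0.2288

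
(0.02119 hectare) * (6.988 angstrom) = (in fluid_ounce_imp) 0.005212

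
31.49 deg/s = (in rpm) 5.248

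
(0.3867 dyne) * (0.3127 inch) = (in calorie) 7.341e-09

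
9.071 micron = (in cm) 0.0009071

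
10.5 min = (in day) 0.007292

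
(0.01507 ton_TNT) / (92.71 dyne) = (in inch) 2.678e+12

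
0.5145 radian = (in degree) 29.48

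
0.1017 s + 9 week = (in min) 9.072e+04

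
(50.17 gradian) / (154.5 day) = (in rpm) 5.638e-07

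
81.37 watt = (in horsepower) 0.1091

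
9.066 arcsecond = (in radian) 4.395e-05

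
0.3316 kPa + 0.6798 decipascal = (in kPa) 0.3317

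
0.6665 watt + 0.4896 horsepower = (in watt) 365.8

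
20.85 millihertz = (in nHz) 2.085e+07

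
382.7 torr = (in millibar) 510.2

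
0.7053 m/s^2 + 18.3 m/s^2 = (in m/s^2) 19.01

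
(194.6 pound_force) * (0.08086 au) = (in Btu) 9.925e+09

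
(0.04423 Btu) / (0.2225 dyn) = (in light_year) 2.217e-09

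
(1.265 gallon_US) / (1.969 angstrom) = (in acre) 6010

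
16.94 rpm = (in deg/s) 101.6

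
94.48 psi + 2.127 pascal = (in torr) 4886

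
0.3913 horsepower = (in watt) 291.8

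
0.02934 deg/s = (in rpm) 0.00489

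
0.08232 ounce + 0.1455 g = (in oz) 0.08745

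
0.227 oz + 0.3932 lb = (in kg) 0.1848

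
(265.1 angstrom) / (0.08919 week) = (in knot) 9.553e-13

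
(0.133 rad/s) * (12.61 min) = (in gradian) 6406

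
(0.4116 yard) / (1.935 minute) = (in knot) 0.006301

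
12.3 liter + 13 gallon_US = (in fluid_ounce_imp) 2165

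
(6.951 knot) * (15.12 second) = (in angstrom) 5.407e+11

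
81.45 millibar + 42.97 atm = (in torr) 3.272e+04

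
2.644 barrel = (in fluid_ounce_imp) 1.479e+04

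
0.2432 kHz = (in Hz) 243.2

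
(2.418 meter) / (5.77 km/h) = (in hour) 0.0004191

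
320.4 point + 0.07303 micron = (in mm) 113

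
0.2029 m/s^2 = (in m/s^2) 0.2029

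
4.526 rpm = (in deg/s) 27.16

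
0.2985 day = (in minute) 429.8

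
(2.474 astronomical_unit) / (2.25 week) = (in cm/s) 2.72e+07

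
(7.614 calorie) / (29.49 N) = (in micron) 1.08e+06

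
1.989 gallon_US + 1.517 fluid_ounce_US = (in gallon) 2.001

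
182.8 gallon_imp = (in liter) 831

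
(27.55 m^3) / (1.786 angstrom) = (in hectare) 1.543e+07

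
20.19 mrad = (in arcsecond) 4164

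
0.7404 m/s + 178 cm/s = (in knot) 4.899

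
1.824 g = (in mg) 1824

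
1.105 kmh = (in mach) 0.0009015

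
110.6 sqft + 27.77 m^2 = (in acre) 0.009401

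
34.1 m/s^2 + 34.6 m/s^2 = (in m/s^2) 68.7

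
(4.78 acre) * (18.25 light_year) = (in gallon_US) 8.823e+23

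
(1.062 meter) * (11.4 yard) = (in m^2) 11.07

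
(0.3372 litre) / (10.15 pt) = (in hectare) 9.417e-06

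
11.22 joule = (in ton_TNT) 2.682e-09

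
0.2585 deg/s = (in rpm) 0.04308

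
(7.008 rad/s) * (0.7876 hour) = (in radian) 1.987e+04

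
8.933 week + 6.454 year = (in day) 2418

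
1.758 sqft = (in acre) 4.036e-05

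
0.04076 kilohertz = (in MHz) 4.076e-05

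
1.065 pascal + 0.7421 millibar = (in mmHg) 0.5646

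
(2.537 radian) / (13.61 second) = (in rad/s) 0.1864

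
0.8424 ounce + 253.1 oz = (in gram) 7199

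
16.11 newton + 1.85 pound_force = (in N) 24.34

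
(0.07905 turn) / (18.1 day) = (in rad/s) 3.176e-07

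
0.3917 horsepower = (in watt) 292.1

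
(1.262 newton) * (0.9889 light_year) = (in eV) 7.369e+34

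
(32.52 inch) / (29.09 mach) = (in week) 1.379e-10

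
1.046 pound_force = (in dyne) 4.653e+05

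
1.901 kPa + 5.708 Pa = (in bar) 0.01907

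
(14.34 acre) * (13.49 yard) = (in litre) 7.158e+08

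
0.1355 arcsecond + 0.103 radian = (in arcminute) 354.1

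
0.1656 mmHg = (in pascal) 22.08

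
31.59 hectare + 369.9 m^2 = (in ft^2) 3.404e+06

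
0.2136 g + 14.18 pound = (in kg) 6.432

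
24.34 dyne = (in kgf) 2.482e-05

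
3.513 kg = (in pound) 7.745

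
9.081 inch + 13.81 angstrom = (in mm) 230.7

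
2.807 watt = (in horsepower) 0.003764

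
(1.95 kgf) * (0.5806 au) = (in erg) 1.661e+19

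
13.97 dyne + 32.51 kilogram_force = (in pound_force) 71.67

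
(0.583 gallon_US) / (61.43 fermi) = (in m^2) 3.593e+10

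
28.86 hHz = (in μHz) 2.886e+09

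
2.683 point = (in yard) 0.001035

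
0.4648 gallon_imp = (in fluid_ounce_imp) 74.37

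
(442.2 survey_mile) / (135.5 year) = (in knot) 0.0003237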